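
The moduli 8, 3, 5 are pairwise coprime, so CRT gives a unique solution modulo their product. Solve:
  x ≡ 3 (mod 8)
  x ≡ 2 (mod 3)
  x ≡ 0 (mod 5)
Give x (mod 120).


Moduli 8, 3, 5 are pairwise coprime; by CRT there is a unique solution modulo M = 8 · 3 · 5 = 120.
Solve pairwise, accumulating the modulus:
  Start with x ≡ 3 (mod 8).
  Combine with x ≡ 2 (mod 3): since gcd(8, 3) = 1, we get a unique residue mod 24.
    Write x = 3 + 8·t and substitute into x ≡ 2 (mod 3): 8·t ≡ 2 − 3 = -1 (mod 3).
    Reduce coefficients mod 3: 2·t ≡ 2 (mod 3).
    The inverse of 2 mod 3 is 2 (since 2·2 = 4 = 1·3 + 1), so t ≡ 2·2 = 4 ≡ 1 (mod 3).
    Then x = 3 + 8·1 = 11, valid modulo lcm(8, 3) = 24: x ≡ 11 (mod 24).
  Combine with x ≡ 0 (mod 5): since gcd(24, 5) = 1, we get a unique residue mod 120.
    Write x = 11 + 24·t and substitute into x ≡ 0 (mod 5): 24·t ≡ 0 − 11 = -11 (mod 5).
    Reduce coefficients mod 5: 4·t ≡ 4 (mod 5).
    The inverse of 4 mod 5 is 4 (since 4·4 = 16 = 3·5 + 1), so t ≡ 4·4 = 16 ≡ 1 (mod 5).
    Then x = 11 + 24·1 = 35, valid modulo lcm(24, 5) = 120: x ≡ 35 (mod 120).
Verify: 35 mod 8 = 3 ✓, 35 mod 3 = 2 ✓, 35 mod 5 = 0 ✓.

x ≡ 35 (mod 120).


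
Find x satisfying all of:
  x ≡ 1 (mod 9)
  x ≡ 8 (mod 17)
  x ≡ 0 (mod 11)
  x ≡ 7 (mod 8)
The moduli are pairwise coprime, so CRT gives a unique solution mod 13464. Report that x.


Product of moduli M = 9 · 17 · 11 · 8 = 13464.
Merge one congruence at a time:
  Start: x ≡ 1 (mod 9).
  Combine with x ≡ 8 (mod 17); new modulus lcm = 153.
    Write x = 1 + 9·t and substitute into x ≡ 8 (mod 17): 9·t ≡ 8 − 1 = 7 (mod 17).
    The inverse of 9 mod 17 is 2 (since 9·2 = 18 = 1·17 + 1), so t ≡ 2·7 = 14 ≡ 14 (mod 17).
    Then x = 1 + 9·14 = 127, valid modulo lcm(9, 17) = 153: x ≡ 127 (mod 153).
  Combine with x ≡ 0 (mod 11); new modulus lcm = 1683.
    Write x = 127 + 153·t and substitute into x ≡ 0 (mod 11): 153·t ≡ 0 − 127 = -127 (mod 11).
    Reduce coefficients mod 11: 10·t ≡ 5 (mod 11).
    The inverse of 10 mod 11 is 10 (since 10·10 = 100 = 9·11 + 1), so t ≡ 10·5 = 50 ≡ 6 (mod 11).
    Then x = 127 + 153·6 = 1045, valid modulo lcm(153, 11) = 1683: x ≡ 1045 (mod 1683).
  Combine with x ≡ 7 (mod 8); new modulus lcm = 13464.
    Write x = 1045 + 1683·t and substitute into x ≡ 7 (mod 8): 1683·t ≡ 7 − 1045 = -1038 (mod 8).
    Reduce coefficients mod 8: 3·t ≡ 2 (mod 8).
    The inverse of 3 mod 8 is 3 (since 3·3 = 9 = 1·8 + 1), so t ≡ 3·2 = 6 ≡ 6 (mod 8).
    Then x = 1045 + 1683·6 = 11143, valid modulo lcm(1683, 8) = 13464: x ≡ 11143 (mod 13464).
Verify against each original: 11143 mod 9 = 1, 11143 mod 17 = 8, 11143 mod 11 = 0, 11143 mod 8 = 7.

x ≡ 11143 (mod 13464).


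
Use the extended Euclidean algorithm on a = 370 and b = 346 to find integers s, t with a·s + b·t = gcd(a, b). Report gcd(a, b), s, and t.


Euclidean algorithm on (370, 346) — divide until remainder is 0:
  370 = 1 · 346 + 24
  346 = 14 · 24 + 10
  24 = 2 · 10 + 4
  10 = 2 · 4 + 2
  4 = 2 · 2 + 0
gcd(370, 346) = 2.
Track Bezout coefficients alongside the remainders: start with r₀ = 370 = a·1 + b·0 (s = 1, t = 0) and r₁ = 346 = a·0 + b·1 (s = 0, t = 1); each new remainder r_{k+1} = r_{k-1} − q_k·r_k inherits s_{k+1} = s_{k-1} − q_k·s_k, t_{k+1} = t_{k-1} − q_k·t_k, so r_k = a·s_k + b·t_k at every step:
  q = 1: r = 24, s = 1 − 1·0 = 1, t = 0 − 1·1 = -1  (check: 370·1 + 346·(-1) = 24)
  q = 14: r = 10, s = 0 − 14·1 = -14, t = 1 − 14·(-1) = 15  (check: 370·(-14) + 346·15 = 10)
  q = 2: r = 4, s = 1 − 2·(-14) = 29, t = -1 − 2·15 = -31  (check: 370·29 + 346·(-31) = 4)
  q = 2: r = 2, s = -14 − 2·29 = -72, t = 15 − 2·(-31) = 77  (check: 370·(-72) + 346·77 = 2)
The row with r = 2 (the gcd) gives the Bezout coefficients s = -72, t = 77.
Result: 370 · (-72) + 346 · (77) = 2.

gcd(370, 346) = 2; s = -72, t = 77 (check: 370·(-72) + 346·77 = 2).


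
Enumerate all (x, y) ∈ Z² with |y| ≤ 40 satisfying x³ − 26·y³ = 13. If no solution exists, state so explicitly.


The equation is x³ - 26y³ = 13. For fixed y, x³ = 26·y³ + 13, so a solution requires the RHS to be a perfect cube.
Strategy: iterate y from -40 to 40, compute RHS = 26·y³ + 13, and check whether it is a (positive or negative) perfect cube.
Check small values of y:
  y = 0: RHS = 13 is not a perfect cube.
  y = 1: RHS = 39 is not a perfect cube.
  y = -1: RHS = -13 is not a perfect cube.
  y = 2: RHS = 221 is not a perfect cube.
  y = -2: RHS = -195 is not a perfect cube.
  y = 3: RHS = 715 is not a perfect cube.
  y = -3: RHS = -689 is not a perfect cube.
Continuing the search up to |y| = 40 finds no solutions either.
No (x, y) in the scanned range satisfies the equation.

No integer solutions with |y| ≤ 40.


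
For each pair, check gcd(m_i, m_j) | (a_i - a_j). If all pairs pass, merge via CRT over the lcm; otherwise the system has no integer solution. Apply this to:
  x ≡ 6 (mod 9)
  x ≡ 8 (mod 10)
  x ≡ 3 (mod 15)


Moduli 9, 10, 15 are not pairwise coprime, so CRT works modulo lcm(m_i) when all pairwise compatibility conditions hold.
Pairwise compatibility: gcd(m_i, m_j) must divide a_i - a_j for every pair.
Merge one congruence at a time:
  Start: x ≡ 6 (mod 9).
  Combine with x ≡ 8 (mod 10): gcd(9, 10) = 1; 8 - 6 = 2, which IS divisible by 1, so compatible.
    Write x = 6 + 9·t and substitute into x ≡ 8 (mod 10): 9·t ≡ 8 − 6 = 2 (mod 10).
    The inverse of 9 mod 10 is 9 (since 9·9 = 81 = 8·10 + 1), so t ≡ 9·2 = 18 ≡ 8 (mod 10).
    Then x = 6 + 9·8 = 78, valid modulo lcm(9, 10) = 90: x ≡ 78 (mod 90).
  Combine with x ≡ 3 (mod 15): gcd(90, 15) = 15; 3 - 78 = -75, which IS divisible by 15, so compatible.
    Write x = 78 + 90·t and substitute into x ≡ 3 (mod 15): 90·t ≡ 3 − 78 = -75 (mod 15).
    Divide the congruence (and modulus) by g = 15: 6·t ≡ -5 (mod 1).
    Modulo 1 every t works; take t = 0.
    Then x = 78 + 90·0 = 78, valid modulo lcm(90, 15) = 90: x ≡ 78 (mod 90).
Verify: 78 mod 9 = 6, 78 mod 10 = 8, 78 mod 15 = 3.

x ≡ 78 (mod 90).


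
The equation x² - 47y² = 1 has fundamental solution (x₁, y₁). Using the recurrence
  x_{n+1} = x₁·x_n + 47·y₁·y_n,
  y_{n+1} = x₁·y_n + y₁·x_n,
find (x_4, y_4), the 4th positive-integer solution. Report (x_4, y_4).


Step 1: Find the fundamental solution (x₁, y₁) of x² - 47y² = 1.
  Expand √47 as a continued fraction. a₀ = ⌊√47⌋ = 6; iterate m_{k+1} = d_k·a_k − m_k, d_{k+1} = (47 − m_{k+1}²)/d_k, a_{k+1} = ⌊(a₀ + m_{k+1})/d_{k+1}⌋ (starting m₀ = 0, d₀ = 1), with convergents p_k = a_k·p_{k-1} + p_{k-2}, q_k = a_k·q_{k-1} + q_{k-2} (p₋₁ = 1, q₋₁ = 0):
  k = 0: a₀ = 6; p₀/q₀ = 6/1; p₀² − 47·q₀² = 36 − 47 = -11.
  k = 1: m = 6, d = 11, a = ⌊(6 + 6)/11⌋ = 1; p/q = (1·6 + 1)/(1·1 + 0) = 7/1; p² − 47·q² = 49 − 47 = 2.
  k = 2: m = 5, d = 2, a = ⌊(6 + 5)/2⌋ = 5; p/q = (5·7 + 6)/(5·1 + 1) = 41/6; p² − 47·q² = 1681 − 1692 = -11.
  k = 3: m = 5, d = 11, a = ⌊(6 + 5)/11⌋ = 1; p/q = (1·41 + 7)/(1·6 + 1) = 48/7; p² − 47·q² = 2304 − 2303 = 1.
  The first convergent with p² − 47·q² = 1 gives the fundamental solution (x₁, y₁) = (48, 7).
Step 2: Apply the recurrence (x_{n+1}, y_{n+1}) = (x₁x_n + 47y₁y_n, x₁y_n + y₁x_n) repeatedly.
  From (x_1, y_1) = (48, 7): x_2 = 48·48 + 47·7·7 = 4607; y_2 = 48·7 + 7·48 = 672.
  From (x_2, y_2) = (4607, 672): x_3 = 48·4607 + 47·7·672 = 442224; y_3 = 48·672 + 7·4607 = 64505.
  From (x_3, y_3) = (442224, 64505): x_4 = 48·442224 + 47·7·64505 = 42448897; y_4 = 48·64505 + 7·442224 = 6191808.
Step 3: Verify x_4² - 47·y_4² = 1801908856516609 - 1801908856516608 = 1 (should be 1). ✓

(x_1, y_1) = (48, 7); (x_4, y_4) = (42448897, 6191808).


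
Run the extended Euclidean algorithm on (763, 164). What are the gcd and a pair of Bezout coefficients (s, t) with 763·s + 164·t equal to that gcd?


Euclidean algorithm on (763, 164) — divide until remainder is 0:
  763 = 4 · 164 + 107
  164 = 1 · 107 + 57
  107 = 1 · 57 + 50
  57 = 1 · 50 + 7
  50 = 7 · 7 + 1
  7 = 7 · 1 + 0
gcd(763, 164) = 1.
Track Bezout coefficients alongside the remainders: start with r₀ = 763 = a·1 + b·0 (s = 1, t = 0) and r₁ = 164 = a·0 + b·1 (s = 0, t = 1); each new remainder r_{k+1} = r_{k-1} − q_k·r_k inherits s_{k+1} = s_{k-1} − q_k·s_k, t_{k+1} = t_{k-1} − q_k·t_k, so r_k = a·s_k + b·t_k at every step:
  q = 4: r = 107, s = 1 − 4·0 = 1, t = 0 − 4·1 = -4  (check: 763·1 + 164·(-4) = 107)
  q = 1: r = 57, s = 0 − 1·1 = -1, t = 1 − 1·(-4) = 5  (check: 763·(-1) + 164·5 = 57)
  q = 1: r = 50, s = 1 − 1·(-1) = 2, t = -4 − 1·5 = -9  (check: 763·2 + 164·(-9) = 50)
  q = 1: r = 7, s = -1 − 1·2 = -3, t = 5 − 1·(-9) = 14  (check: 763·(-3) + 164·14 = 7)
  q = 7: r = 1, s = 2 − 7·(-3) = 23, t = -9 − 7·14 = -107  (check: 763·23 + 164·(-107) = 1)
The row with r = 1 (the gcd) gives the Bezout coefficients s = 23, t = -107.
Result: 763 · (23) + 164 · (-107) = 1.

gcd(763, 164) = 1; s = 23, t = -107 (check: 763·23 + 164·(-107) = 1).


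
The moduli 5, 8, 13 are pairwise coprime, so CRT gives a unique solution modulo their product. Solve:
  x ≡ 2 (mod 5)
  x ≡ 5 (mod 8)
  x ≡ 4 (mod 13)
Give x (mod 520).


Moduli 5, 8, 13 are pairwise coprime; by CRT there is a unique solution modulo M = 5 · 8 · 13 = 520.
Solve pairwise, accumulating the modulus:
  Start with x ≡ 2 (mod 5).
  Combine with x ≡ 5 (mod 8): since gcd(5, 8) = 1, we get a unique residue mod 40.
    Write x = 2 + 5·t and substitute into x ≡ 5 (mod 8): 5·t ≡ 5 − 2 = 3 (mod 8).
    The inverse of 5 mod 8 is 5 (since 5·5 = 25 = 3·8 + 1), so t ≡ 5·3 = 15 ≡ 7 (mod 8).
    Then x = 2 + 5·7 = 37, valid modulo lcm(5, 8) = 40: x ≡ 37 (mod 40).
  Combine with x ≡ 4 (mod 13): since gcd(40, 13) = 1, we get a unique residue mod 520.
    Write x = 37 + 40·t and substitute into x ≡ 4 (mod 13): 40·t ≡ 4 − 37 = -33 (mod 13).
    Reduce coefficients mod 13: 1·t ≡ 6 (mod 13).
    So t ≡ 6 (mod 13).
    Then x = 37 + 40·6 = 277, valid modulo lcm(40, 13) = 520: x ≡ 277 (mod 520).
Verify: 277 mod 5 = 2 ✓, 277 mod 8 = 5 ✓, 277 mod 13 = 4 ✓.

x ≡ 277 (mod 520).


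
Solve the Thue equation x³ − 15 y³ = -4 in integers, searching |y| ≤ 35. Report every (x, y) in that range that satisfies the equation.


The equation is x³ - 15y³ = -4. For fixed y, x³ = 15·y³ − 4, so a solution requires the RHS to be a perfect cube.
Strategy: iterate y from -35 to 35, compute RHS = 15·y³ − 4, and check whether it is a (positive or negative) perfect cube.
Check small values of y:
  y = 0: RHS = -4 is not a perfect cube.
  y = 1: RHS = 11 is not a perfect cube.
  y = -1: RHS = -19 is not a perfect cube.
  y = 2: RHS = 116 is not a perfect cube.
  y = -2: RHS = -124 is not a perfect cube.
  y = 3: RHS = 401 is not a perfect cube.
  y = -3: RHS = -409 is not a perfect cube.
Continuing the search up to |y| = 35 finds no solutions either.
No (x, y) in the scanned range satisfies the equation.

No integer solutions with |y| ≤ 35.


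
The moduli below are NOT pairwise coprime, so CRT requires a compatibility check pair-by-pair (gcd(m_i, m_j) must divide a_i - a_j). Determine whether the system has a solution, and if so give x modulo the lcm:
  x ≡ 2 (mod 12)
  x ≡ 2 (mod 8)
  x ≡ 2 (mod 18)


Moduli 12, 8, 18 are not pairwise coprime, so CRT works modulo lcm(m_i) when all pairwise compatibility conditions hold.
Pairwise compatibility: gcd(m_i, m_j) must divide a_i - a_j for every pair.
Merge one congruence at a time:
  Start: x ≡ 2 (mod 12).
  Combine with x ≡ 2 (mod 8): gcd(12, 8) = 4; 2 - 2 = 0, which IS divisible by 4, so compatible.
    Write x = 2 + 12·t and substitute into x ≡ 2 (mod 8): 12·t ≡ 2 − 2 = 0 (mod 8).
    Divide the congruence (and modulus) by g = 4: 3·t ≡ 0 (mod 2).
    Reduce coefficients mod 2: 1·t ≡ 0 (mod 2).
    So t ≡ 0 (mod 2).
    Then x = 2 + 12·0 = 2, valid modulo lcm(12, 8) = 24: x ≡ 2 (mod 24).
  Combine with x ≡ 2 (mod 18): gcd(24, 18) = 6; 2 - 2 = 0, which IS divisible by 6, so compatible.
    Write x = 2 + 24·t and substitute into x ≡ 2 (mod 18): 24·t ≡ 2 − 2 = 0 (mod 18).
    Divide the congruence (and modulus) by g = 6: 4·t ≡ 0 (mod 3).
    Reduce coefficients mod 3: 1·t ≡ 0 (mod 3).
    So t ≡ 0 (mod 3).
    Then x = 2 + 24·0 = 2, valid modulo lcm(24, 18) = 72: x ≡ 2 (mod 72).
Verify: 2 mod 12 = 2, 2 mod 8 = 2, 2 mod 18 = 2.

x ≡ 2 (mod 72).


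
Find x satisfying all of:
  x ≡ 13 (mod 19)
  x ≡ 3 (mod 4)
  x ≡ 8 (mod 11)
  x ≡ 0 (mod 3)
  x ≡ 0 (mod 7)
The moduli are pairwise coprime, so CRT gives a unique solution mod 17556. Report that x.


Product of moduli M = 19 · 4 · 11 · 3 · 7 = 17556.
Merge one congruence at a time:
  Start: x ≡ 13 (mod 19).
  Combine with x ≡ 3 (mod 4); new modulus lcm = 76.
    Write x = 13 + 19·t and substitute into x ≡ 3 (mod 4): 19·t ≡ 3 − 13 = -10 (mod 4).
    Reduce coefficients mod 4: 3·t ≡ 2 (mod 4).
    The inverse of 3 mod 4 is 3 (since 3·3 = 9 = 2·4 + 1), so t ≡ 3·2 = 6 ≡ 2 (mod 4).
    Then x = 13 + 19·2 = 51, valid modulo lcm(19, 4) = 76: x ≡ 51 (mod 76).
  Combine with x ≡ 8 (mod 11); new modulus lcm = 836.
    Write x = 51 + 76·t and substitute into x ≡ 8 (mod 11): 76·t ≡ 8 − 51 = -43 (mod 11).
    Reduce coefficients mod 11: 10·t ≡ 1 (mod 11).
    The inverse of 10 mod 11 is 10 (since 10·10 = 100 = 9·11 + 1), so t ≡ 10·1 = 10 ≡ 10 (mod 11).
    Then x = 51 + 76·10 = 811, valid modulo lcm(76, 11) = 836: x ≡ 811 (mod 836).
  Combine with x ≡ 0 (mod 3); new modulus lcm = 2508.
    Write x = 811 + 836·t and substitute into x ≡ 0 (mod 3): 836·t ≡ 0 − 811 = -811 (mod 3).
    Reduce coefficients mod 3: 2·t ≡ 2 (mod 3).
    The inverse of 2 mod 3 is 2 (since 2·2 = 4 = 1·3 + 1), so t ≡ 2·2 = 4 ≡ 1 (mod 3).
    Then x = 811 + 836·1 = 1647, valid modulo lcm(836, 3) = 2508: x ≡ 1647 (mod 2508).
  Combine with x ≡ 0 (mod 7); new modulus lcm = 17556.
    Write x = 1647 + 2508·t and substitute into x ≡ 0 (mod 7): 2508·t ≡ 0 − 1647 = -1647 (mod 7).
    Reduce coefficients mod 7: 2·t ≡ 5 (mod 7).
    The inverse of 2 mod 7 is 4 (since 2·4 = 8 = 1·7 + 1), so t ≡ 4·5 = 20 ≡ 6 (mod 7).
    Then x = 1647 + 2508·6 = 16695, valid modulo lcm(2508, 7) = 17556: x ≡ 16695 (mod 17556).
Verify against each original: 16695 mod 19 = 13, 16695 mod 4 = 3, 16695 mod 11 = 8, 16695 mod 3 = 0, 16695 mod 7 = 0.

x ≡ 16695 (mod 17556).


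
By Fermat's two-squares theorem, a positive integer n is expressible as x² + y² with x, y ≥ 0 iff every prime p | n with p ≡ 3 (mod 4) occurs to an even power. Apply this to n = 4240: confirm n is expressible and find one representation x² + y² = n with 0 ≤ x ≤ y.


Step 1: Factor n = 4240 = 2^4 · 5 · 53.
Step 2: Check the mod-4 condition on each prime factor: 2 = 2 (special); 5 ≡ 1 (mod 4), exponent 1; 53 ≡ 1 (mod 4), exponent 1.
All primes ≡ 3 (mod 4) appear to even exponent (or don't appear), so by the two-squares theorem n IS expressible as a sum of two squares.
Step 3: Build a representation. Group n = k² · m with k = 4 and m = 5 · 53 = 265 (a product of primes ≡ 1 (mod 4)); a representation of m scales to one of n via (k·x)² + (k·y)² = k²(x² + y²). Each prime p ≡ 1 (mod 4) is itself a sum of two squares; find a² by testing p − a² for a perfect square:
  5: 5 − 1² = 4 = 2² ⇒ 5 = 1² + 2².
  53: 53 − 1² = 52, 53 − 2² = 49 = 7² ⇒ 53 = 2² + 7².
  Combine using the Brahmagupta–Fibonacci identity (a² + b²)(c² + d²) = (ac − bd)² + (ad + bc)² = (ac + bd)² + (ad − bc)²:
  5 · 53 = 265: from (1² + 2²)(2² + 7²), take (1·2 − 2·7, 1·7 + 2·2) = (2 − 14, 7 + 4) = (-12, 11); dropping signs (only squares matter) gives (12, 11); check 12² + 11² = 144 + 121 = 265 ✓.
  Scale by k = 4: (4·12, 4·11) = (48, 44).
Step 4: Order so x ≤ y and verify: 44² + 48² = 1936 + 2304 = 4240 = n. ✓

n = 4240 = 44² + 48² (one valid representation with x ≤ y).


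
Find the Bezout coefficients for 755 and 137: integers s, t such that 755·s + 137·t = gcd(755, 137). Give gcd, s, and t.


Euclidean algorithm on (755, 137) — divide until remainder is 0:
  755 = 5 · 137 + 70
  137 = 1 · 70 + 67
  70 = 1 · 67 + 3
  67 = 22 · 3 + 1
  3 = 3 · 1 + 0
gcd(755, 137) = 1.
Track Bezout coefficients alongside the remainders: start with r₀ = 755 = a·1 + b·0 (s = 1, t = 0) and r₁ = 137 = a·0 + b·1 (s = 0, t = 1); each new remainder r_{k+1} = r_{k-1} − q_k·r_k inherits s_{k+1} = s_{k-1} − q_k·s_k, t_{k+1} = t_{k-1} − q_k·t_k, so r_k = a·s_k + b·t_k at every step:
  q = 5: r = 70, s = 1 − 5·0 = 1, t = 0 − 5·1 = -5  (check: 755·1 + 137·(-5) = 70)
  q = 1: r = 67, s = 0 − 1·1 = -1, t = 1 − 1·(-5) = 6  (check: 755·(-1) + 137·6 = 67)
  q = 1: r = 3, s = 1 − 1·(-1) = 2, t = -5 − 1·6 = -11  (check: 755·2 + 137·(-11) = 3)
  q = 22: r = 1, s = -1 − 22·2 = -45, t = 6 − 22·(-11) = 248  (check: 755·(-45) + 137·248 = 1)
The row with r = 1 (the gcd) gives the Bezout coefficients s = -45, t = 248.
Result: 755 · (-45) + 137 · (248) = 1.

gcd(755, 137) = 1; s = -45, t = 248 (check: 755·(-45) + 137·248 = 1).


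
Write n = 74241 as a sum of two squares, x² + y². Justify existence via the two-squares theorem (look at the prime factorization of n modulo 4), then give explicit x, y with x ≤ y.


Step 1: Factor n = 74241 = 3^2 · 73 · 113.
Step 2: Check the mod-4 condition on each prime factor: 3 ≡ 3 (mod 4), exponent 2 (must be even); 73 ≡ 1 (mod 4), exponent 1; 113 ≡ 1 (mod 4), exponent 1.
All primes ≡ 3 (mod 4) appear to even exponent (or don't appear), so by the two-squares theorem n IS expressible as a sum of two squares.
Step 3: Build a representation. Group n = k² · m with k = 3 and m = 73 · 113 = 8249 (a product of primes ≡ 1 (mod 4)); a representation of m scales to one of n via (k·x)² + (k·y)² = k²(x² + y²). Each prime p ≡ 1 (mod 4) is itself a sum of two squares; find a² by testing p − a² for a perfect square:
  73: 73 − 1² = 72, 73 − 2² = 69, 73 − 3² = 64 = 8² ⇒ 73 = 3² + 8².
  113: 113 − 1² = 112, 113 − 2² = 109, 113 − 3² = 104, 113 − 4² = 97, 113 − 5² = 88, 113 − 6² = 77, 113 − 7² = 64 = 8² ⇒ 113 = 7² + 8².
  Combine using the Brahmagupta–Fibonacci identity (a² + b²)(c² + d²) = (ac − bd)² + (ad + bc)² = (ac + bd)² + (ad − bc)²:
  73 · 113 = 8249: from (3² + 8²)(7² + 8²), take (3·7 − 8·8, 3·8 + 8·7) = (21 − 64, 24 + 56) = (-43, 80); dropping signs (only squares matter) gives (43, 80); check 43² + 80² = 1849 + 6400 = 8249 ✓.
  Scale by k = 3: (3·43, 3·80) = (129, 240).
Step 4: Order so x ≤ y and verify: 129² + 240² = 16641 + 57600 = 74241 = n. ✓

n = 74241 = 129² + 240² (one valid representation with x ≤ y).


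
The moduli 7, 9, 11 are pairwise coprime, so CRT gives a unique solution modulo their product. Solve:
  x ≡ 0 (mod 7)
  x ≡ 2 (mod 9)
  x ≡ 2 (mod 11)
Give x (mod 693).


Moduli 7, 9, 11 are pairwise coprime; by CRT there is a unique solution modulo M = 7 · 9 · 11 = 693.
Solve pairwise, accumulating the modulus:
  Start with x ≡ 0 (mod 7).
  Combine with x ≡ 2 (mod 9): since gcd(7, 9) = 1, we get a unique residue mod 63.
    Write x = 0 + 7·t and substitute into x ≡ 2 (mod 9): 7·t ≡ 2 − 0 = 2 (mod 9).
    The inverse of 7 mod 9 is 4 (since 7·4 = 28 = 3·9 + 1), so t ≡ 4·2 = 8 ≡ 8 (mod 9).
    Then x = 0 + 7·8 = 56, valid modulo lcm(7, 9) = 63: x ≡ 56 (mod 63).
  Combine with x ≡ 2 (mod 11): since gcd(63, 11) = 1, we get a unique residue mod 693.
    Write x = 56 + 63·t and substitute into x ≡ 2 (mod 11): 63·t ≡ 2 − 56 = -54 (mod 11).
    Reduce coefficients mod 11: 8·t ≡ 1 (mod 11).
    The inverse of 8 mod 11 is 7 (since 8·7 = 56 = 5·11 + 1), so t ≡ 7·1 = 7 ≡ 7 (mod 11).
    Then x = 56 + 63·7 = 497, valid modulo lcm(63, 11) = 693: x ≡ 497 (mod 693).
Verify: 497 mod 7 = 0 ✓, 497 mod 9 = 2 ✓, 497 mod 11 = 2 ✓.

x ≡ 497 (mod 693).


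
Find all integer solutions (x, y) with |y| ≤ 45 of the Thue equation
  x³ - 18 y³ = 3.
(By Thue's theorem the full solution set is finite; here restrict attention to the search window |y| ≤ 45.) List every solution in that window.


The equation is x³ - 18y³ = 3. For fixed y, x³ = 18·y³ + 3, so a solution requires the RHS to be a perfect cube.
Strategy: iterate y from -45 to 45, compute RHS = 18·y³ + 3, and check whether it is a (positive or negative) perfect cube.
Check small values of y:
  y = 0: RHS = 3 is not a perfect cube.
  y = 1: RHS = 21 is not a perfect cube.
  y = -1: RHS = -15 is not a perfect cube.
  y = 2: RHS = 147 is not a perfect cube.
  y = -2: RHS = -141 is not a perfect cube.
  y = 3: RHS = 489 is not a perfect cube.
  y = -3: RHS = -483 is not a perfect cube.
Continuing the search up to |y| = 45 finds no solutions either.
No (x, y) in the scanned range satisfies the equation.

No integer solutions with |y| ≤ 45.


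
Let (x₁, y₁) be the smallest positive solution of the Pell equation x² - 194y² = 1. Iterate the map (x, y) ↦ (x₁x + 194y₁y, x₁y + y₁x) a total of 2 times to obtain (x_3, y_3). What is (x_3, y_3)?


Step 1: Find the fundamental solution (x₁, y₁) of x² - 194y² = 1.
  Expand √194 as a continued fraction. a₀ = ⌊√194⌋ = 13; iterate m_{k+1} = d_k·a_k − m_k, d_{k+1} = (194 − m_{k+1}²)/d_k, a_{k+1} = ⌊(a₀ + m_{k+1})/d_{k+1}⌋ (starting m₀ = 0, d₀ = 1), with convergents p_k = a_k·p_{k-1} + p_{k-2}, q_k = a_k·q_{k-1} + q_{k-2} (p₋₁ = 1, q₋₁ = 0):
  k = 0: a₀ = 13; p₀/q₀ = 13/1; p₀² − 194·q₀² = 169 − 194 = -25.
  k = 1: m = 13, d = 25, a = ⌊(13 + 13)/25⌋ = 1; p/q = (1·13 + 1)/(1·1 + 0) = 14/1; p² − 194·q² = 196 − 194 = 2.
  k = 2: m = 12, d = 2, a = ⌊(13 + 12)/2⌋ = 12; p/q = (12·14 + 13)/(12·1 + 1) = 181/13; p² − 194·q² = 32761 − 32786 = -25.
  k = 3: m = 12, d = 25, a = ⌊(13 + 12)/25⌋ = 1; p/q = (1·181 + 14)/(1·13 + 1) = 195/14; p² − 194·q² = 38025 − 38024 = 1.
  The first convergent with p² − 194·q² = 1 gives the fundamental solution (x₁, y₁) = (195, 14).
Step 2: Apply the recurrence (x_{n+1}, y_{n+1}) = (x₁x_n + 194y₁y_n, x₁y_n + y₁x_n) repeatedly.
  From (x_1, y_1) = (195, 14): x_2 = 195·195 + 194·14·14 = 76049; y_2 = 195·14 + 14·195 = 5460.
  From (x_2, y_2) = (76049, 5460): x_3 = 195·76049 + 194·14·5460 = 29658915; y_3 = 195·5460 + 14·76049 = 2129386.
Step 3: Verify x_3² - 194·y_3² = 879651238977225 - 879651238977224 = 1 (should be 1). ✓

(x_1, y_1) = (195, 14); (x_3, y_3) = (29658915, 2129386).


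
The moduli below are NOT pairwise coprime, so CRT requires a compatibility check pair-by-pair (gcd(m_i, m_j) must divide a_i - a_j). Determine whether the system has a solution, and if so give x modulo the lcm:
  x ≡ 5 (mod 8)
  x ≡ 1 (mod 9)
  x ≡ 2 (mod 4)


Moduli 8, 9, 4 are not pairwise coprime, so CRT works modulo lcm(m_i) when all pairwise compatibility conditions hold.
Pairwise compatibility: gcd(m_i, m_j) must divide a_i - a_j for every pair.
Merge one congruence at a time:
  Start: x ≡ 5 (mod 8).
  Combine with x ≡ 1 (mod 9): gcd(8, 9) = 1; 1 - 5 = -4, which IS divisible by 1, so compatible.
    Write x = 5 + 8·t and substitute into x ≡ 1 (mod 9): 8·t ≡ 1 − 5 = -4 (mod 9).
    Reduce coefficients mod 9: 8·t ≡ 5 (mod 9).
    The inverse of 8 mod 9 is 8 (since 8·8 = 64 = 7·9 + 1), so t ≡ 8·5 = 40 ≡ 4 (mod 9).
    Then x = 5 + 8·4 = 37, valid modulo lcm(8, 9) = 72: x ≡ 37 (mod 72).
  Combine with x ≡ 2 (mod 4): gcd(72, 4) = 4, and 2 - 37 = -35 is NOT divisible by 4.
    ⇒ system is inconsistent (no integer solution).

No solution (the system is inconsistent).


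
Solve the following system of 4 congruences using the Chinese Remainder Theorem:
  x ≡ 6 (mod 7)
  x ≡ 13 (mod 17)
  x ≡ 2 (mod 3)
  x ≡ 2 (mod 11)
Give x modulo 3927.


Product of moduli M = 7 · 17 · 3 · 11 = 3927.
Merge one congruence at a time:
  Start: x ≡ 6 (mod 7).
  Combine with x ≡ 13 (mod 17); new modulus lcm = 119.
    Write x = 6 + 7·t and substitute into x ≡ 13 (mod 17): 7·t ≡ 13 − 6 = 7 (mod 17).
    The inverse of 7 mod 17 is 5 (since 7·5 = 35 = 2·17 + 1), so t ≡ 5·7 = 35 ≡ 1 (mod 17).
    Then x = 6 + 7·1 = 13, valid modulo lcm(7, 17) = 119: x ≡ 13 (mod 119).
  Combine with x ≡ 2 (mod 3); new modulus lcm = 357.
    Write x = 13 + 119·t and substitute into x ≡ 2 (mod 3): 119·t ≡ 2 − 13 = -11 (mod 3).
    Reduce coefficients mod 3: 2·t ≡ 1 (mod 3).
    The inverse of 2 mod 3 is 2 (since 2·2 = 4 = 1·3 + 1), so t ≡ 2·1 = 2 ≡ 2 (mod 3).
    Then x = 13 + 119·2 = 251, valid modulo lcm(119, 3) = 357: x ≡ 251 (mod 357).
  Combine with x ≡ 2 (mod 11); new modulus lcm = 3927.
    Write x = 251 + 357·t and substitute into x ≡ 2 (mod 11): 357·t ≡ 2 − 251 = -249 (mod 11).
    Reduce coefficients mod 11: 5·t ≡ 4 (mod 11).
    The inverse of 5 mod 11 is 9 (since 5·9 = 45 = 4·11 + 1), so t ≡ 9·4 = 36 ≡ 3 (mod 11).
    Then x = 251 + 357·3 = 1322, valid modulo lcm(357, 11) = 3927: x ≡ 1322 (mod 3927).
Verify against each original: 1322 mod 7 = 6, 1322 mod 17 = 13, 1322 mod 3 = 2, 1322 mod 11 = 2.

x ≡ 1322 (mod 3927).


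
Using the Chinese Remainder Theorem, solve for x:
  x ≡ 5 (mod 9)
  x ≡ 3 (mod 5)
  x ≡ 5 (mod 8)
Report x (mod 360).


Moduli 9, 5, 8 are pairwise coprime; by CRT there is a unique solution modulo M = 9 · 5 · 8 = 360.
Solve pairwise, accumulating the modulus:
  Start with x ≡ 5 (mod 9).
  Combine with x ≡ 3 (mod 5): since gcd(9, 5) = 1, we get a unique residue mod 45.
    Write x = 5 + 9·t and substitute into x ≡ 3 (mod 5): 9·t ≡ 3 − 5 = -2 (mod 5).
    Reduce coefficients mod 5: 4·t ≡ 3 (mod 5).
    The inverse of 4 mod 5 is 4 (since 4·4 = 16 = 3·5 + 1), so t ≡ 4·3 = 12 ≡ 2 (mod 5).
    Then x = 5 + 9·2 = 23, valid modulo lcm(9, 5) = 45: x ≡ 23 (mod 45).
  Combine with x ≡ 5 (mod 8): since gcd(45, 8) = 1, we get a unique residue mod 360.
    Write x = 23 + 45·t and substitute into x ≡ 5 (mod 8): 45·t ≡ 5 − 23 = -18 (mod 8).
    Reduce coefficients mod 8: 5·t ≡ 6 (mod 8).
    The inverse of 5 mod 8 is 5 (since 5·5 = 25 = 3·8 + 1), so t ≡ 5·6 = 30 ≡ 6 (mod 8).
    Then x = 23 + 45·6 = 293, valid modulo lcm(45, 8) = 360: x ≡ 293 (mod 360).
Verify: 293 mod 9 = 5 ✓, 293 mod 5 = 3 ✓, 293 mod 8 = 5 ✓.

x ≡ 293 (mod 360).


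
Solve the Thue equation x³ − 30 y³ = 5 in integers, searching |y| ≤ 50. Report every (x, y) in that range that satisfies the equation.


The equation is x³ - 30y³ = 5. For fixed y, x³ = 30·y³ + 5, so a solution requires the RHS to be a perfect cube.
Strategy: iterate y from -50 to 50, compute RHS = 30·y³ + 5, and check whether it is a (positive or negative) perfect cube.
Check small values of y:
  y = 0: RHS = 5 is not a perfect cube.
  y = 1: RHS = 35 is not a perfect cube.
  y = -1: RHS = -25 is not a perfect cube.
  y = 2: RHS = 245 is not a perfect cube.
  y = -2: RHS = -235 is not a perfect cube.
  y = 3: RHS = 815 is not a perfect cube.
  y = -3: RHS = -805 is not a perfect cube.
Continuing the search up to |y| = 50 finds no solutions either.
No (x, y) in the scanned range satisfies the equation.

No integer solutions with |y| ≤ 50.


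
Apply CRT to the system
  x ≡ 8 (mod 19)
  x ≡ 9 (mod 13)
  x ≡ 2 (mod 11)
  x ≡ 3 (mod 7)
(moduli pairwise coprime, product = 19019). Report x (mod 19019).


Product of moduli M = 19 · 13 · 11 · 7 = 19019.
Merge one congruence at a time:
  Start: x ≡ 8 (mod 19).
  Combine with x ≡ 9 (mod 13); new modulus lcm = 247.
    Write x = 8 + 19·t and substitute into x ≡ 9 (mod 13): 19·t ≡ 9 − 8 = 1 (mod 13).
    Reduce coefficients mod 13: 6·t ≡ 1 (mod 13).
    The inverse of 6 mod 13 is 11 (since 6·11 = 66 = 5·13 + 1), so t ≡ 11·1 = 11 ≡ 11 (mod 13).
    Then x = 8 + 19·11 = 217, valid modulo lcm(19, 13) = 247: x ≡ 217 (mod 247).
  Combine with x ≡ 2 (mod 11); new modulus lcm = 2717.
    Write x = 217 + 247·t and substitute into x ≡ 2 (mod 11): 247·t ≡ 2 − 217 = -215 (mod 11).
    Reduce coefficients mod 11: 5·t ≡ 5 (mod 11).
    The inverse of 5 mod 11 is 9 (since 5·9 = 45 = 4·11 + 1), so t ≡ 9·5 = 45 ≡ 1 (mod 11).
    Then x = 217 + 247·1 = 464, valid modulo lcm(247, 11) = 2717: x ≡ 464 (mod 2717).
  Combine with x ≡ 3 (mod 7); new modulus lcm = 19019.
    Write x = 464 + 2717·t and substitute into x ≡ 3 (mod 7): 2717·t ≡ 3 − 464 = -461 (mod 7).
    Reduce coefficients mod 7: 1·t ≡ 1 (mod 7).
    So t ≡ 1 (mod 7).
    Then x = 464 + 2717·1 = 3181, valid modulo lcm(2717, 7) = 19019: x ≡ 3181 (mod 19019).
Verify against each original: 3181 mod 19 = 8, 3181 mod 13 = 9, 3181 mod 11 = 2, 3181 mod 7 = 3.

x ≡ 3181 (mod 19019).


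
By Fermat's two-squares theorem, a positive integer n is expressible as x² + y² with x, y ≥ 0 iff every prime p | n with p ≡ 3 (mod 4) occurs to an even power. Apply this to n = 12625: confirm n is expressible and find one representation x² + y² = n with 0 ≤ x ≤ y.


Step 1: Factor n = 12625 = 5^3 · 101.
Step 2: Check the mod-4 condition on each prime factor: 5 ≡ 1 (mod 4), exponent 3; 101 ≡ 1 (mod 4), exponent 1.
All primes ≡ 3 (mod 4) appear to even exponent (or don't appear), so by the two-squares theorem n IS expressible as a sum of two squares.
Step 3: Build a representation. Group n = k² · m with k = 5 and m = 5 · 101 = 505 (a product of primes ≡ 1 (mod 4)); a representation of m scales to one of n via (k·x)² + (k·y)² = k²(x² + y²). Each prime p ≡ 1 (mod 4) is itself a sum of two squares; find a² by testing p − a² for a perfect square:
  5: 5 − 1² = 4 = 2² ⇒ 5 = 1² + 2².
  101: 101 − 1² = 100 = 10² ⇒ 101 = 1² + 10².
  Combine using the Brahmagupta–Fibonacci identity (a² + b²)(c² + d²) = (ac − bd)² + (ad + bc)² = (ac + bd)² + (ad − bc)²:
  5 · 101 = 505: from (1² + 2²)(1² + 10²), take (1·1 − 2·10, 1·10 + 2·1) = (1 − 20, 10 + 2) = (-19, 12); dropping signs (only squares matter) gives (19, 12); check 19² + 12² = 361 + 144 = 505 ✓.
  Scale by k = 5: (5·19, 5·12) = (95, 60).
Step 4: Order so x ≤ y and verify: 60² + 95² = 3600 + 9025 = 12625 = n. ✓

n = 12625 = 60² + 95² (one valid representation with x ≤ y).


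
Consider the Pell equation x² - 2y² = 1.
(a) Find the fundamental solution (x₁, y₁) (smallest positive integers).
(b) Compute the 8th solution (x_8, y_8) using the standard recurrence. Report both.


Step 1: Find the fundamental solution (x₁, y₁) of x² - 2y² = 1.
  Expand √2 as a continued fraction. a₀ = ⌊√2⌋ = 1; iterate m_{k+1} = d_k·a_k − m_k, d_{k+1} = (2 − m_{k+1}²)/d_k, a_{k+1} = ⌊(a₀ + m_{k+1})/d_{k+1}⌋ (starting m₀ = 0, d₀ = 1), with convergents p_k = a_k·p_{k-1} + p_{k-2}, q_k = a_k·q_{k-1} + q_{k-2} (p₋₁ = 1, q₋₁ = 0):
  k = 0: a₀ = 1; p₀/q₀ = 1/1; p₀² − 2·q₀² = 1 − 2 = -1.
  k = 1: m = 1, d = 1, a = ⌊(1 + 1)/1⌋ = 2; p/q = (2·1 + 1)/(2·1 + 0) = 3/2; p² − 2·q² = 9 − 8 = 1.
  The first convergent with p² − 2·q² = 1 gives the fundamental solution (x₁, y₁) = (3, 2).
Step 2: Apply the recurrence (x_{n+1}, y_{n+1}) = (x₁x_n + 2y₁y_n, x₁y_n + y₁x_n) repeatedly.
  From (x_1, y_1) = (3, 2): x_2 = 3·3 + 2·2·2 = 17; y_2 = 3·2 + 2·3 = 12.
  From (x_2, y_2) = (17, 12): x_3 = 3·17 + 2·2·12 = 99; y_3 = 3·12 + 2·17 = 70.
  From (x_3, y_3) = (99, 70): x_4 = 3·99 + 2·2·70 = 577; y_4 = 3·70 + 2·99 = 408.
  From (x_4, y_4) = (577, 408): x_5 = 3·577 + 2·2·408 = 3363; y_5 = 3·408 + 2·577 = 2378.
  From (x_5, y_5) = (3363, 2378): x_6 = 3·3363 + 2·2·2378 = 19601; y_6 = 3·2378 + 2·3363 = 13860.
  From (x_6, y_6) = (19601, 13860): x_7 = 3·19601 + 2·2·13860 = 114243; y_7 = 3·13860 + 2·19601 = 80782.
  From (x_7, y_7) = (114243, 80782): x_8 = 3·114243 + 2·2·80782 = 665857; y_8 = 3·80782 + 2·114243 = 470832.
Step 3: Verify x_8² - 2·y_8² = 443365544449 - 443365544448 = 1 (should be 1). ✓

(x_1, y_1) = (3, 2); (x_8, y_8) = (665857, 470832).


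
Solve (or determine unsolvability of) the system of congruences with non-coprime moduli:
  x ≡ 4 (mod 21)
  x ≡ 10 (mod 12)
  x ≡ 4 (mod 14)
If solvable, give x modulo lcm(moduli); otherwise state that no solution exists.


Moduli 21, 12, 14 are not pairwise coprime, so CRT works modulo lcm(m_i) when all pairwise compatibility conditions hold.
Pairwise compatibility: gcd(m_i, m_j) must divide a_i - a_j for every pair.
Merge one congruence at a time:
  Start: x ≡ 4 (mod 21).
  Combine with x ≡ 10 (mod 12): gcd(21, 12) = 3; 10 - 4 = 6, which IS divisible by 3, so compatible.
    Write x = 4 + 21·t and substitute into x ≡ 10 (mod 12): 21·t ≡ 10 − 4 = 6 (mod 12).
    Divide the congruence (and modulus) by g = 3: 7·t ≡ 2 (mod 4).
    Reduce coefficients mod 4: 3·t ≡ 2 (mod 4).
    The inverse of 3 mod 4 is 3 (since 3·3 = 9 = 2·4 + 1), so t ≡ 3·2 = 6 ≡ 2 (mod 4).
    Then x = 4 + 21·2 = 46, valid modulo lcm(21, 12) = 84: x ≡ 46 (mod 84).
  Combine with x ≡ 4 (mod 14): gcd(84, 14) = 14; 4 - 46 = -42, which IS divisible by 14, so compatible.
    Write x = 46 + 84·t and substitute into x ≡ 4 (mod 14): 84·t ≡ 4 − 46 = -42 (mod 14).
    Divide the congruence (and modulus) by g = 14: 6·t ≡ -3 (mod 1).
    Modulo 1 every t works; take t = 0.
    Then x = 46 + 84·0 = 46, valid modulo lcm(84, 14) = 84: x ≡ 46 (mod 84).
Verify: 46 mod 21 = 4, 46 mod 12 = 10, 46 mod 14 = 4.

x ≡ 46 (mod 84).


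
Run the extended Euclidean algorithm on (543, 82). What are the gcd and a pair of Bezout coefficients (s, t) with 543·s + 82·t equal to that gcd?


Euclidean algorithm on (543, 82) — divide until remainder is 0:
  543 = 6 · 82 + 51
  82 = 1 · 51 + 31
  51 = 1 · 31 + 20
  31 = 1 · 20 + 11
  20 = 1 · 11 + 9
  11 = 1 · 9 + 2
  9 = 4 · 2 + 1
  2 = 2 · 1 + 0
gcd(543, 82) = 1.
Track Bezout coefficients alongside the remainders: start with r₀ = 543 = a·1 + b·0 (s = 1, t = 0) and r₁ = 82 = a·0 + b·1 (s = 0, t = 1); each new remainder r_{k+1} = r_{k-1} − q_k·r_k inherits s_{k+1} = s_{k-1} − q_k·s_k, t_{k+1} = t_{k-1} − q_k·t_k, so r_k = a·s_k + b·t_k at every step:
  q = 6: r = 51, s = 1 − 6·0 = 1, t = 0 − 6·1 = -6  (check: 543·1 + 82·(-6) = 51)
  q = 1: r = 31, s = 0 − 1·1 = -1, t = 1 − 1·(-6) = 7  (check: 543·(-1) + 82·7 = 31)
  q = 1: r = 20, s = 1 − 1·(-1) = 2, t = -6 − 1·7 = -13  (check: 543·2 + 82·(-13) = 20)
  q = 1: r = 11, s = -1 − 1·2 = -3, t = 7 − 1·(-13) = 20  (check: 543·(-3) + 82·20 = 11)
  q = 1: r = 9, s = 2 − 1·(-3) = 5, t = -13 − 1·20 = -33  (check: 543·5 + 82·(-33) = 9)
  q = 1: r = 2, s = -3 − 1·5 = -8, t = 20 − 1·(-33) = 53  (check: 543·(-8) + 82·53 = 2)
  q = 4: r = 1, s = 5 − 4·(-8) = 37, t = -33 − 4·53 = -245  (check: 543·37 + 82·(-245) = 1)
The row with r = 1 (the gcd) gives the Bezout coefficients s = 37, t = -245.
Result: 543 · (37) + 82 · (-245) = 1.

gcd(543, 82) = 1; s = 37, t = -245 (check: 543·37 + 82·(-245) = 1).


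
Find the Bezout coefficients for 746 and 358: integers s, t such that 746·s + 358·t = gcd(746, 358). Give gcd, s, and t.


Euclidean algorithm on (746, 358) — divide until remainder is 0:
  746 = 2 · 358 + 30
  358 = 11 · 30 + 28
  30 = 1 · 28 + 2
  28 = 14 · 2 + 0
gcd(746, 358) = 2.
Track Bezout coefficients alongside the remainders: start with r₀ = 746 = a·1 + b·0 (s = 1, t = 0) and r₁ = 358 = a·0 + b·1 (s = 0, t = 1); each new remainder r_{k+1} = r_{k-1} − q_k·r_k inherits s_{k+1} = s_{k-1} − q_k·s_k, t_{k+1} = t_{k-1} − q_k·t_k, so r_k = a·s_k + b·t_k at every step:
  q = 2: r = 30, s = 1 − 2·0 = 1, t = 0 − 2·1 = -2  (check: 746·1 + 358·(-2) = 30)
  q = 11: r = 28, s = 0 − 11·1 = -11, t = 1 − 11·(-2) = 23  (check: 746·(-11) + 358·23 = 28)
  q = 1: r = 2, s = 1 − 1·(-11) = 12, t = -2 − 1·23 = -25  (check: 746·12 + 358·(-25) = 2)
The row with r = 2 (the gcd) gives the Bezout coefficients s = 12, t = -25.
Result: 746 · (12) + 358 · (-25) = 2.

gcd(746, 358) = 2; s = 12, t = -25 (check: 746·12 + 358·(-25) = 2).


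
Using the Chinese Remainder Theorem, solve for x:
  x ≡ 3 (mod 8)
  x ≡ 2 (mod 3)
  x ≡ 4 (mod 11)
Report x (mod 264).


Moduli 8, 3, 11 are pairwise coprime; by CRT there is a unique solution modulo M = 8 · 3 · 11 = 264.
Solve pairwise, accumulating the modulus:
  Start with x ≡ 3 (mod 8).
  Combine with x ≡ 2 (mod 3): since gcd(8, 3) = 1, we get a unique residue mod 24.
    Write x = 3 + 8·t and substitute into x ≡ 2 (mod 3): 8·t ≡ 2 − 3 = -1 (mod 3).
    Reduce coefficients mod 3: 2·t ≡ 2 (mod 3).
    The inverse of 2 mod 3 is 2 (since 2·2 = 4 = 1·3 + 1), so t ≡ 2·2 = 4 ≡ 1 (mod 3).
    Then x = 3 + 8·1 = 11, valid modulo lcm(8, 3) = 24: x ≡ 11 (mod 24).
  Combine with x ≡ 4 (mod 11): since gcd(24, 11) = 1, we get a unique residue mod 264.
    Write x = 11 + 24·t and substitute into x ≡ 4 (mod 11): 24·t ≡ 4 − 11 = -7 (mod 11).
    Reduce coefficients mod 11: 2·t ≡ 4 (mod 11).
    The inverse of 2 mod 11 is 6 (since 2·6 = 12 = 1·11 + 1), so t ≡ 6·4 = 24 ≡ 2 (mod 11).
    Then x = 11 + 24·2 = 59, valid modulo lcm(24, 11) = 264: x ≡ 59 (mod 264).
Verify: 59 mod 8 = 3 ✓, 59 mod 3 = 2 ✓, 59 mod 11 = 4 ✓.

x ≡ 59 (mod 264).


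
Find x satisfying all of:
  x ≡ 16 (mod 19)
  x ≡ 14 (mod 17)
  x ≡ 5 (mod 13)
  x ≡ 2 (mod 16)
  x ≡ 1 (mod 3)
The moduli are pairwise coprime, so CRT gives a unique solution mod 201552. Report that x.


Product of moduli M = 19 · 17 · 13 · 16 · 3 = 201552.
Merge one congruence at a time:
  Start: x ≡ 16 (mod 19).
  Combine with x ≡ 14 (mod 17); new modulus lcm = 323.
    Write x = 16 + 19·t and substitute into x ≡ 14 (mod 17): 19·t ≡ 14 − 16 = -2 (mod 17).
    Reduce coefficients mod 17: 2·t ≡ 15 (mod 17).
    The inverse of 2 mod 17 is 9 (since 2·9 = 18 = 1·17 + 1), so t ≡ 9·15 = 135 ≡ 16 (mod 17).
    Then x = 16 + 19·16 = 320, valid modulo lcm(19, 17) = 323: x ≡ 320 (mod 323).
  Combine with x ≡ 5 (mod 13); new modulus lcm = 4199.
    Write x = 320 + 323·t and substitute into x ≡ 5 (mod 13): 323·t ≡ 5 − 320 = -315 (mod 13).
    Reduce coefficients mod 13: 11·t ≡ 10 (mod 13).
    The inverse of 11 mod 13 is 6 (since 11·6 = 66 = 5·13 + 1), so t ≡ 6·10 = 60 ≡ 8 (mod 13).
    Then x = 320 + 323·8 = 2904, valid modulo lcm(323, 13) = 4199: x ≡ 2904 (mod 4199).
  Combine with x ≡ 2 (mod 16); new modulus lcm = 67184.
    Write x = 2904 + 4199·t and substitute into x ≡ 2 (mod 16): 4199·t ≡ 2 − 2904 = -2902 (mod 16).
    Reduce coefficients mod 16: 7·t ≡ 10 (mod 16).
    The inverse of 7 mod 16 is 7 (since 7·7 = 49 = 3·16 + 1), so t ≡ 7·10 = 70 ≡ 6 (mod 16).
    Then x = 2904 + 4199·6 = 28098, valid modulo lcm(4199, 16) = 67184: x ≡ 28098 (mod 67184).
  Combine with x ≡ 1 (mod 3); new modulus lcm = 201552.
    Write x = 28098 + 67184·t and substitute into x ≡ 1 (mod 3): 67184·t ≡ 1 − 28098 = -28097 (mod 3).
    Reduce coefficients mod 3: 2·t ≡ 1 (mod 3).
    The inverse of 2 mod 3 is 2 (since 2·2 = 4 = 1·3 + 1), so t ≡ 2·1 = 2 ≡ 2 (mod 3).
    Then x = 28098 + 67184·2 = 162466, valid modulo lcm(67184, 3) = 201552: x ≡ 162466 (mod 201552).
Verify against each original: 162466 mod 19 = 16, 162466 mod 17 = 14, 162466 mod 13 = 5, 162466 mod 16 = 2, 162466 mod 3 = 1.

x ≡ 162466 (mod 201552).


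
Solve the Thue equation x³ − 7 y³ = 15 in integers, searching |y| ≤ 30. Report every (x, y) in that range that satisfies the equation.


The equation is x³ - 7y³ = 15. For fixed y, x³ = 7·y³ + 15, so a solution requires the RHS to be a perfect cube.
Strategy: iterate y from -30 to 30, compute RHS = 7·y³ + 15, and check whether it is a (positive or negative) perfect cube.
Check small values of y:
  y = 0: RHS = 15 is not a perfect cube.
  y = 1: RHS = 22 is not a perfect cube.
  y = -1: RHS = 8 = (2)³ ⇒ x = 2 works.
  y = 2: RHS = 71 is not a perfect cube.
  y = -2: RHS = -41 is not a perfect cube.
  y = 3: RHS = 204 is not a perfect cube.
  y = -3: RHS = -174 is not a perfect cube.
Continuing, at y = 23: RHS = 85184 = (44)³ ⇒ x = 44 works.
Searching the remaining y in |y| ≤ 30 finds no further solutions.
Collected solutions: (2, -1), (44, 23).

Solutions (with |y| ≤ 30): (2, -1), (44, 23).
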